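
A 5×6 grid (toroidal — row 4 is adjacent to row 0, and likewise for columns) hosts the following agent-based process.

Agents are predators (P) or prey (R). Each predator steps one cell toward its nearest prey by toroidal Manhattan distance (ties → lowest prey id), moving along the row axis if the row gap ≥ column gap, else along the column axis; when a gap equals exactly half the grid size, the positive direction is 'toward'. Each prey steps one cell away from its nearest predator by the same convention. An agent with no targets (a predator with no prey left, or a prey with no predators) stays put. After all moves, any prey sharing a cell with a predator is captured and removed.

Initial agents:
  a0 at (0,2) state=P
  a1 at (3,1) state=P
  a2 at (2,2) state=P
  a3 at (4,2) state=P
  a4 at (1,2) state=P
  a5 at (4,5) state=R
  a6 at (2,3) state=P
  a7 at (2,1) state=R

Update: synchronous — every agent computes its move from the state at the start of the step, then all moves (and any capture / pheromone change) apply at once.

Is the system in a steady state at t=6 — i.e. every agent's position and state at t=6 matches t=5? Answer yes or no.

t=1: a0@(1,2):P a1@(2,1):P a2@(2,1):P a3@(4,3):P a4@(2,2):P a5@(4,4):R a6@(2,2):P a7@(1,1):R
t=2: a0@(1,1):P a1@(1,1):P a2@(1,1):P a3@(4,4):P a4@(1,2):P a5@(4,5):R a6@(1,2):P a7@(1,0):R
t=3: a0@(1,0):P a1@(1,0):P a2@(1,0):P a3@(4,5):P a4@(1,1):P a5@(4,0):R a6@(1,1):P a7@(1,5):R
t=4: a0@(1,5):P a1@(1,5):P a2@(1,5):P a3@(4,0):P a4@(1,0):P a5@(4,1):R a6@(1,0):P a7@(1,4):R
t=5: a0@(1,4):P a1@(1,4):P a2@(1,4):P a3@(4,1):P a4@(1,5):P a5@(4,2):R a6@(1,5):P a7@(1,3):R
t=6: a0@(1,3):P a1@(1,3):P a2@(1,3):P a3@(4,2):P a4@(1,4):P a5@(4,3):R a6@(1,4):P a7@(1,2):R

no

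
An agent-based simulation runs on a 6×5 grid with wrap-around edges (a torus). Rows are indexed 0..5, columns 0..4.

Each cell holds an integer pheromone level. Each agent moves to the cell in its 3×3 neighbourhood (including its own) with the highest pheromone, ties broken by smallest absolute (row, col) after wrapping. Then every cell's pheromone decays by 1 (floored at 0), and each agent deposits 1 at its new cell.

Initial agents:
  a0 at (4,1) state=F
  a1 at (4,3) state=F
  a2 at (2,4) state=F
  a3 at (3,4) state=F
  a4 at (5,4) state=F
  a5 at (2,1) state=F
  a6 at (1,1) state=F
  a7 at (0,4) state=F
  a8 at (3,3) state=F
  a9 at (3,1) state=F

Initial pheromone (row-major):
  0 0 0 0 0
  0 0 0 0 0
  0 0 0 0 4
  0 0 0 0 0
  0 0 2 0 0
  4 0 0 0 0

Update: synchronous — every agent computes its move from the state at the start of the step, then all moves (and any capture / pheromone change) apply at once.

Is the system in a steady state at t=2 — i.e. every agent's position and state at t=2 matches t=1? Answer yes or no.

t=1: a0@(5,0) a1@(4,2) a2@(2,4) a3@(2,4) a4@(5,0) a5@(1,0) a6@(0,0) a7@(5,0) a8@(2,4) a9@(4,2) | pheromone: 1 0 0 0 0 / 1 0 0 0 0 / 0 0 0 0 6 / 0 0 0 0 0 / 0 0 3 0 0 / 6 0 0 0 0
t=2: a0@(5,0) a1@(4,2) a2@(2,4) a3@(2,4) a4@(5,0) a5@(2,4) a6@(5,0) a7@(5,0) a8@(2,4) a9@(4,2) | pheromone: 0 0 0 0 0 / 0 0 0 0 0 / 0 0 0 0 9 / 0 0 0 0 0 / 0 0 4 0 0 / 9 0 0 0 0

no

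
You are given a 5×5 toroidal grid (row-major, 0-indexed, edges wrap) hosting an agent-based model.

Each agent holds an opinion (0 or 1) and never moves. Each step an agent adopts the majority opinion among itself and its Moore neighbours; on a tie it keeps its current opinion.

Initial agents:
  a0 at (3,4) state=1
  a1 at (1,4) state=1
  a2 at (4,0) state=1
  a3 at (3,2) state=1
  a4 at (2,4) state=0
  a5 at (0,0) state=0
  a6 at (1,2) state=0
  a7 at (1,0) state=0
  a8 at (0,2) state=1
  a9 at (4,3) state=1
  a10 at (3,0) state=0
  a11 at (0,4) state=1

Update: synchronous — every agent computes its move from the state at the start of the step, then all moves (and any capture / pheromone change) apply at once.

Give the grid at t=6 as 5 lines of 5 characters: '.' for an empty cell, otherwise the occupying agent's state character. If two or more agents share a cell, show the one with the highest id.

t=1: a0@(3,4):1 a1@(1,4):0 a2@(4,0):1 a3@(3,2):1 a4@(2,4):0 a5@(0,0):1 a6@(1,2):0 a7@(1,0):0 a8@(0,2):1 a9@(4,3):1 a10@(3,0):0 a11@(0,4):1
t=2: (unchanged — steady state)

1.1.1
0.0.0
....0
0.1.1
1..1.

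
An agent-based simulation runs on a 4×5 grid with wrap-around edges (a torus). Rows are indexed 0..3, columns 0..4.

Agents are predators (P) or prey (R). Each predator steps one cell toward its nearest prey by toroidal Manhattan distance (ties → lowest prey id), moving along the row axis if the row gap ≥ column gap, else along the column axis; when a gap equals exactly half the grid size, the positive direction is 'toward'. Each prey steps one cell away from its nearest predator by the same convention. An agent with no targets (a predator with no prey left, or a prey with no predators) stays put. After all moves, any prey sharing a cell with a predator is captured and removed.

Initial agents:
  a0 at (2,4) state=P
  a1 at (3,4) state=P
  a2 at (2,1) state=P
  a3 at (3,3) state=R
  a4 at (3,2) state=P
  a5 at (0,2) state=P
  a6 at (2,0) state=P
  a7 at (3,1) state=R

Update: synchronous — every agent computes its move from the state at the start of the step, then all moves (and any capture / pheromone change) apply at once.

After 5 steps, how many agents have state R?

1

t=1: a0@(3,4):P a1@(3,3):P a2@(3,1):P a4@(3,3):P a5@(3,2):P a6@(3,0):P a7@(0,1):R
t=2: a0@(3,0):P a1@(3,2):P a2@(0,1):P a4@(3,2):P a5@(0,2):P a6@(0,0):P a7@(1,1):R
t=3: a0@(0,0):P a1@(0,2):P a2@(1,1):P a4@(0,2):P a5@(1,2):P a6@(1,0):P a7@(2,1):R
t=4: a0@(1,0):P a1@(1,2):P a2@(2,1):P a4@(1,2):P a5@(2,2):P a6@(2,0):P a7@(3,1):R
t=5: a0@(2,0):P a1@(2,2):P a2@(3,1):P a4@(2,2):P a5@(3,2):P a6@(3,0):P a7@(0,1):R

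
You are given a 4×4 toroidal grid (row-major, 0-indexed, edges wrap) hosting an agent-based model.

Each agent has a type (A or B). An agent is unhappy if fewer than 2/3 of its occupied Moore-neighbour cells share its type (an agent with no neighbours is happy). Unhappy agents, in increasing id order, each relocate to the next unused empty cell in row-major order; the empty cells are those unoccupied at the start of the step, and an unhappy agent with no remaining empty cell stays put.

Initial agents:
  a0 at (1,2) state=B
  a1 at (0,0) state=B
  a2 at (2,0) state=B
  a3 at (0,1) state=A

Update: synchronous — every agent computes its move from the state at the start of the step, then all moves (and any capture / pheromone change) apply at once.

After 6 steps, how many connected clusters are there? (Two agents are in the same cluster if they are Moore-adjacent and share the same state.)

t=1: a0@(0,2):B a1@(0,3):B a2@(2,0):B a3@(1,0):A
t=2: a0@(0,2):B a1@(0,0):B a2@(0,1):B a3@(1,1):A
t=3: a0@(0,3):B a1@(1,0):B a2@(0,1):B a3@(1,2):A
t=4: a0@(0,0):B a1@(1,0):B a2@(0,2):B a3@(1,1):A
t=5: a0@(0,1):B a1@(0,3):B a2@(1,2):B a3@(1,3):A
t=6: a0@(0,1):B a1@(0,0):B a2@(1,2):B a3@(0,2):A

2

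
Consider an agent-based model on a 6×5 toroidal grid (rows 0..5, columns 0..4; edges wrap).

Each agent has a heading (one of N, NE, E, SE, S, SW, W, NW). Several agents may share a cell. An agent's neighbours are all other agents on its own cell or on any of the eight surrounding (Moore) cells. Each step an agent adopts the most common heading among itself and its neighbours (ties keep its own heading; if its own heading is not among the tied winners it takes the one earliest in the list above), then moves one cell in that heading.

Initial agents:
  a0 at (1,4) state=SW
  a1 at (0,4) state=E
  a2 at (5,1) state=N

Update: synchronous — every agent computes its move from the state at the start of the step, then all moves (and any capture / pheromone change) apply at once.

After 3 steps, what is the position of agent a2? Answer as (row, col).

(2, 1)

t=1: a0@(2,3):SW a1@(0,0):E a2@(4,1):N
t=2: a0@(3,2):SW a1@(0,1):E a2@(3,1):N
t=3: a0@(4,1):SW a1@(0,2):E a2@(2,1):N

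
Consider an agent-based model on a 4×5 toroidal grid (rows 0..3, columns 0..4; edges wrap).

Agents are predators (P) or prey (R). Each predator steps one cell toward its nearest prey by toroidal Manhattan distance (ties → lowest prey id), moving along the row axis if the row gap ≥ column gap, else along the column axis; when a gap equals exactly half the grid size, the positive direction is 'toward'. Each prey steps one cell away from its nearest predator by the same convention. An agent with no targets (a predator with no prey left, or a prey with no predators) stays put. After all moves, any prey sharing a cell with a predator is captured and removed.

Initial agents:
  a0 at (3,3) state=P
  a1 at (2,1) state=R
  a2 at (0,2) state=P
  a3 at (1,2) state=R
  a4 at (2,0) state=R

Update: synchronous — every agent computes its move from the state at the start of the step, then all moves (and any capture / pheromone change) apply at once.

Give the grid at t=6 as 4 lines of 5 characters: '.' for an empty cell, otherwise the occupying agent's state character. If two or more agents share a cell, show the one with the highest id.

....R
.RR..
..P..
.....

t=1: a0@(3,2):P a1@(2,0):R a2@(1,2):P a3@(2,2):R a4@(2,1):R
t=2: a0@(2,2):P a1@(2,4):R a2@(2,2):P a3@(1,2):R a4@(1,1):R
t=3: a0@(1,2):P a1@(2,0):R a2@(1,2):P a3@(0,2):R a4@(0,1):R
t=4: a0@(0,2):P a1@(2,4):R a2@(0,2):P a3@(3,2):R a4@(3,1):R
t=5: a0@(3,2):P a1@(1,4):R a2@(3,2):P a3@(2,2):R a4@(2,1):R
t=6: a0@(2,2):P a1@(0,4):R a2@(2,2):P a3@(1,2):R a4@(1,1):R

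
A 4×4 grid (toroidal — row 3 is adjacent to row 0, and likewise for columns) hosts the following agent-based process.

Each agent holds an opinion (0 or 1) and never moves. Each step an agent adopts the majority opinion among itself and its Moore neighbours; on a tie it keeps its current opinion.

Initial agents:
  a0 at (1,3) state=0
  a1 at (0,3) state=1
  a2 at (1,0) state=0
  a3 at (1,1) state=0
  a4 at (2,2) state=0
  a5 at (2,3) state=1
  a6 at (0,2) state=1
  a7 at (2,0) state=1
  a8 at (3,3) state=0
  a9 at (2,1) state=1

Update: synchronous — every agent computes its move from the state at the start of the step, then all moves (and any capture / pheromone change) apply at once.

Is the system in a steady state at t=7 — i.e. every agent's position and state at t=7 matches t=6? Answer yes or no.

yes

t=1: a0@(1,3):1 a1@(0,3):0 a2@(1,0):1 a3@(1,1):0 a4@(2,2):0 a5@(2,3):0 a6@(0,2):0 a7@(2,0):0 a8@(3,3):1 a9@(2,1):0
t=2: a0@(1,3):0 a1@(0,3):1 a2@(1,0):0 a3@(1,1):0 a4@(2,2):0 a5@(2,3):0 a6@(0,2):0 a7@(2,0):0 a8@(3,3):0 a9@(2,1):0
t=3: a0@(1,3):0 a1@(0,3):0 a2@(1,0):0 a3@(1,1):0 a4@(2,2):0 a5@(2,3):0 a6@(0,2):0 a7@(2,0):0 a8@(3,3):0 a9@(2,1):0
t=4: (unchanged — steady state)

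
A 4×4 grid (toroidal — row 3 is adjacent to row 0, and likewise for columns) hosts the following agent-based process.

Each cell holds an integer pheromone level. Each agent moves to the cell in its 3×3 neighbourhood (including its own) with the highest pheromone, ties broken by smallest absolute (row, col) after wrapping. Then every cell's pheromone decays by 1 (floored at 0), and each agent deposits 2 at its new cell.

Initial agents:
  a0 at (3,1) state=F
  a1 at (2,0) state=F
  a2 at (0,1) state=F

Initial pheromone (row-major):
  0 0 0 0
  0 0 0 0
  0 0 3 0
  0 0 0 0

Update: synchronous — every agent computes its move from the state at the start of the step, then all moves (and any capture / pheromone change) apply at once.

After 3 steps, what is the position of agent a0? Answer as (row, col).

t=1: a0@(2,2) a1@(1,0) a2@(0,0) | pheromone: 2 0 0 0 / 2 0 0 0 / 0 0 4 0 / 0 0 0 0
t=2: a0@(2,2) a1@(0,0) a2@(0,0) | pheromone: 5 0 0 0 / 1 0 0 0 / 0 0 5 0 / 0 0 0 0
t=3: a0@(2,2) a1@(0,0) a2@(0,0) | pheromone: 8 0 0 0 / 0 0 0 0 / 0 0 6 0 / 0 0 0 0

(2, 2)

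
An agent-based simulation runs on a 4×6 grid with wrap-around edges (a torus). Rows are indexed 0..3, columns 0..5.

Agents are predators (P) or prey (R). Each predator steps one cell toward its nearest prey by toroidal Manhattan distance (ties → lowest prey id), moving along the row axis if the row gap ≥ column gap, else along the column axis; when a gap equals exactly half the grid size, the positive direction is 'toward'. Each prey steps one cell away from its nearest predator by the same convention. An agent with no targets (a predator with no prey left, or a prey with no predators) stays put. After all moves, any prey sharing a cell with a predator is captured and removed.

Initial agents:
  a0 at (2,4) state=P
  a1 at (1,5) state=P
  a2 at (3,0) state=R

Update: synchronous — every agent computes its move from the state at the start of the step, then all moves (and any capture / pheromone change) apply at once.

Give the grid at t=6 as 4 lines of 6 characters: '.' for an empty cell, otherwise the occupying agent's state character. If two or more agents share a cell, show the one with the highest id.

......
......
....P.
R.....

t=1: a0@(2,5):P a1@(2,5):P a2@(3,1):R
t=2: a0@(2,0):P a1@(2,0):P a2@(3,2):R
t=3: a0@(2,1):P a1@(2,1):P a2@(3,3):R
t=4: a0@(2,2):P a1@(2,2):P a2@(3,4):R
t=5: a0@(2,3):P a1@(2,3):P a2@(3,5):R
t=6: a0@(2,4):P a1@(2,4):P a2@(3,0):R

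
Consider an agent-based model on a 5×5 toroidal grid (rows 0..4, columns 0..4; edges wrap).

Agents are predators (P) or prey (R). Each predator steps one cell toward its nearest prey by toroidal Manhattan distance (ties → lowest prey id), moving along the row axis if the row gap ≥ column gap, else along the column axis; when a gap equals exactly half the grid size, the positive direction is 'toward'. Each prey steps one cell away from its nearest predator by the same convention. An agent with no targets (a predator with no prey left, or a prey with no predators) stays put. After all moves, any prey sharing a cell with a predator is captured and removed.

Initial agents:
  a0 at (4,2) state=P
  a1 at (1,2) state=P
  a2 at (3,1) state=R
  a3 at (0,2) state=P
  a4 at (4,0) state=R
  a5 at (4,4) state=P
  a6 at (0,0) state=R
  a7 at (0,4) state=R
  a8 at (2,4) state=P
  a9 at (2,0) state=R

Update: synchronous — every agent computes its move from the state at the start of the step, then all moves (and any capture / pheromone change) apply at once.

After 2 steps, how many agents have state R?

t=1: a0@(3,2):P a1@(2,2):P a2@(2,1):R a3@(0,1):P a4@(4,1):R a5@(4,0):P a6@(0,4):R a7@(1,4):R a8@(2,0):P a9@(2,1):R
t=2: a0@(2,2):P a1@(2,1):P a2@(2,0):R a3@(4,1):P a4@(3,1):R a5@(4,1):P a6@(0,3):R a7@(0,4):R a8@(2,1):P a9@(2,0):R

5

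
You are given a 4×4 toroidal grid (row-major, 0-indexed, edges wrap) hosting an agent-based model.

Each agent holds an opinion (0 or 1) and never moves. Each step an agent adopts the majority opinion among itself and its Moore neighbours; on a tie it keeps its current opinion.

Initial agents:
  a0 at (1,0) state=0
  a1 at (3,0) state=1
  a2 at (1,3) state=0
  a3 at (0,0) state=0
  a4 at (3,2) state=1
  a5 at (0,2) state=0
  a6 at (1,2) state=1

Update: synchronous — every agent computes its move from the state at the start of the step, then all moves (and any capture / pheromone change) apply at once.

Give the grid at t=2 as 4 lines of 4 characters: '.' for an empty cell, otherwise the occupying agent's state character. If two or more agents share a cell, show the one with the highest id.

t=1: a0@(1,0):0 a1@(3,0):1 a2@(1,3):0 a3@(0,0):0 a4@(3,2):1 a5@(0,2):0 a6@(1,2):0
t=2: (unchanged — steady state)

0.0.
0.00
....
1.1.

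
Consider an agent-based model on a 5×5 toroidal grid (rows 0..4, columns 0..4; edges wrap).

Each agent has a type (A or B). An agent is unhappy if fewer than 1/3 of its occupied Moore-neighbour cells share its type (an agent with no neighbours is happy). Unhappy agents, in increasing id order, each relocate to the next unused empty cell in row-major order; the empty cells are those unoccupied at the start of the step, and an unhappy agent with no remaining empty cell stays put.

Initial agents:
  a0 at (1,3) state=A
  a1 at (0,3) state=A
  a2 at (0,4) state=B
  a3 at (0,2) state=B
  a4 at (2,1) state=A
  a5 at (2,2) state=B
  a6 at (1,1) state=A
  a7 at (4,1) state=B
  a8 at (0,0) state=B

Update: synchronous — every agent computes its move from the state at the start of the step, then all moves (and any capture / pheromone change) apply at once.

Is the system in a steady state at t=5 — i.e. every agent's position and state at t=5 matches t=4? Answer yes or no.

t=1: a0@(0,1):A a1@(0,3):A a2@(0,4):B a3@(1,0):B a4@(2,1):A a5@(1,2):B a6@(1,4):A a7@(4,1):B a8@(0,0):B
t=2: a0@(0,2):A a1@(0,3):A a2@(0,4):B a3@(1,0):B a4@(1,1):A a5@(1,3):B a6@(2,0):A a7@(4,1):B a8@(0,0):B
t=3: (unchanged — steady state)

yes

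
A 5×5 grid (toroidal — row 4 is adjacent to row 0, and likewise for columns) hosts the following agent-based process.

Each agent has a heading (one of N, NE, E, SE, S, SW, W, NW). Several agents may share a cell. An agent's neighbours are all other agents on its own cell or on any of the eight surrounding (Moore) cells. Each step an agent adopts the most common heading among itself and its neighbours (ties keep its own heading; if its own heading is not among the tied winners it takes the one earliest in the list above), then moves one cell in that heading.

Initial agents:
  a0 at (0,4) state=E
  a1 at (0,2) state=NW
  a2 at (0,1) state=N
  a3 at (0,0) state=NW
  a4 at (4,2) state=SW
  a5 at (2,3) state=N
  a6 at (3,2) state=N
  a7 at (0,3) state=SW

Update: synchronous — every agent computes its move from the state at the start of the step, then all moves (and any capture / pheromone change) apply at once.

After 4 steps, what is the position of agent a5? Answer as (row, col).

t=1: a0@(0,0):E a1@(1,1):SW a2@(4,0):NW a3@(4,4):NW a4@(0,1):SW a5@(1,3):N a6@(2,2):N a7@(1,2):SW
t=2: a0@(1,4):SW a1@(2,0):SW a2@(3,4):NW a3@(3,3):NW a4@(1,0):SW a5@(0,3):N a6@(1,2):N a7@(2,1):SW
t=3: a0@(2,3):SW a1@(3,4):SW a2@(2,3):NW a3@(2,2):NW a4@(2,4):SW a5@(4,3):N a6@(0,2):N a7@(3,0):SW
t=4: a0@(3,2):SW a1@(4,3):SW a2@(3,2):SW a3@(1,1):NW a4@(3,3):SW a5@(3,3):N a6@(4,2):N a7@(4,4):SW

(3, 3)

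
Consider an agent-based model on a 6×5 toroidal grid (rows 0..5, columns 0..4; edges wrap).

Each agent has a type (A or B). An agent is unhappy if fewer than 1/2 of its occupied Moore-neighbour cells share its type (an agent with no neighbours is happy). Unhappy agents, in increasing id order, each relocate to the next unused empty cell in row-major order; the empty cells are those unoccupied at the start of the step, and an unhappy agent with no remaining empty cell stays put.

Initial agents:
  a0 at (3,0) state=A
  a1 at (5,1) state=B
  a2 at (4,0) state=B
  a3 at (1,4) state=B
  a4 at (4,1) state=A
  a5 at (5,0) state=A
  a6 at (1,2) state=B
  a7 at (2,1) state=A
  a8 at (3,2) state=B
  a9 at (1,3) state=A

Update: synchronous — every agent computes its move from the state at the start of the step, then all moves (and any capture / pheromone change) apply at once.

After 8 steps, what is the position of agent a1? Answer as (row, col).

(0, 0)

t=1: a0@(3,0):A a1@(0,0):B a2@(0,1):B a3@(0,2):B a4@(0,3):A a5@(0,4):A a6@(1,0):B a7@(1,1):A a8@(2,0):B a9@(2,2):A
t=2: a0@(1,2):A a1@(0,0):B a2@(0,1):B a3@(1,3):B a4@(0,3):A a5@(1,4):A a6@(1,0):B a7@(2,1):A a8@(2,3):B a9@(2,2):A
t=3: a0@(1,2):A a1@(0,0):B a2@(0,1):B a3@(0,2):B a4@(0,3):A a5@(0,4):A a6@(1,0):B a7@(2,1):A a8@(1,1):B a9@(2,2):A
t=4: a0@(1,2):A a1@(0,0):B a2@(0,1):B a3@(0,2):B a4@(0,3):A a5@(1,3):A a6@(1,0):B a7@(2,1):A a8@(1,1):B a9@(2,2):A
t=5: a0@(1,2):A a1@(0,0):B a2@(0,1):B a3@(0,4):B a4@(0,3):A a5@(1,3):A a6@(1,0):B a7@(2,1):A a8@(1,1):B a9@(2,2):A
t=6: (unchanged — steady state)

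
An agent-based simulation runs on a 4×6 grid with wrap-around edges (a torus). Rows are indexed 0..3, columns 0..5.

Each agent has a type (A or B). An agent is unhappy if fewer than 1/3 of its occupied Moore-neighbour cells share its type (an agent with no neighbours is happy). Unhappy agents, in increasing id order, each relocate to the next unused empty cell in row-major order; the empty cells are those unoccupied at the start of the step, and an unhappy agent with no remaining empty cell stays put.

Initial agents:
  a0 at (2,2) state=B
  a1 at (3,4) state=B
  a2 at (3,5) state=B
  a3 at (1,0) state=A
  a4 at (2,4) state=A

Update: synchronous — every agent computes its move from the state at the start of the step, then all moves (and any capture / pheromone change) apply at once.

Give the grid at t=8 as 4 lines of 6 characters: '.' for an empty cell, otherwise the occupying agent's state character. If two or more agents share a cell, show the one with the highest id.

A.....
A.....
..B...
....BB

t=1: a0@(2,2):B a1@(3,4):B a2@(3,5):B a3@(1,0):A a4@(0,0):A
t=2: (unchanged — steady state)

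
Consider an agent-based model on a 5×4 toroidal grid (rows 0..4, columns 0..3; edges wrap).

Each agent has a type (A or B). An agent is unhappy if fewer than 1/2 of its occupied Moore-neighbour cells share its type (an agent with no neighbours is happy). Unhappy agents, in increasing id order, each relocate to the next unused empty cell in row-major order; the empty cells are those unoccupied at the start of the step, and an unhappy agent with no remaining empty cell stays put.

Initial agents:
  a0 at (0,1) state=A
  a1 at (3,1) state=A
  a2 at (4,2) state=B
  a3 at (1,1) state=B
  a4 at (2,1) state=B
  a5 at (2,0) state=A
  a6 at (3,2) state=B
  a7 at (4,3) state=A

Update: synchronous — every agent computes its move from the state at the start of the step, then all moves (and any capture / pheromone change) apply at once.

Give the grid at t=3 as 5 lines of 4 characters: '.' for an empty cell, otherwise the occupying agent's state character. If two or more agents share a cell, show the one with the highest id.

BAA.
B.AA
.B..
..B.
....

t=1: a0@(0,0):A a1@(0,2):A a2@(0,3):B a3@(1,0):B a4@(2,1):B a5@(1,2):A a6@(3,2):B a7@(1,3):A
t=2: a0@(0,1):A a1@(0,2):A a2@(1,1):B a3@(1,0):B a4@(2,1):B a5@(1,2):A a6@(3,2):B a7@(1,3):A
t=3: a0@(0,1):A a1@(0,2):A a2@(0,0):B a3@(1,0):B a4@(2,1):B a5@(1,2):A a6@(3,2):B a7@(1,3):A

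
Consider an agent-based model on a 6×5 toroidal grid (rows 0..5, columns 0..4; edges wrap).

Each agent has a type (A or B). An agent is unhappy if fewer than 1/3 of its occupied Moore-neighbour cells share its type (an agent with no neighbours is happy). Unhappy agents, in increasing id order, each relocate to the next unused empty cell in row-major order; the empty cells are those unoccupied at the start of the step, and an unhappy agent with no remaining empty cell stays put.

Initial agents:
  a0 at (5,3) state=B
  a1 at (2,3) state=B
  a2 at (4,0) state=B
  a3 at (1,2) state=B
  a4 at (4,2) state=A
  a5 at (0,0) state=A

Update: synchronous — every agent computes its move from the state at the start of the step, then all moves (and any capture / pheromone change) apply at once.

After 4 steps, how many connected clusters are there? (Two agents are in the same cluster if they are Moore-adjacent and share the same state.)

t=1: a0@(0,1):B a1@(2,3):B a2@(4,0):B a3@(1,2):B a4@(0,2):A a5@(0,0):A
t=2: a0@(0,1):B a1@(2,3):B a2@(4,0):B a3@(1,2):B a4@(0,3):A a5@(0,4):A
t=3: (unchanged — steady state)

3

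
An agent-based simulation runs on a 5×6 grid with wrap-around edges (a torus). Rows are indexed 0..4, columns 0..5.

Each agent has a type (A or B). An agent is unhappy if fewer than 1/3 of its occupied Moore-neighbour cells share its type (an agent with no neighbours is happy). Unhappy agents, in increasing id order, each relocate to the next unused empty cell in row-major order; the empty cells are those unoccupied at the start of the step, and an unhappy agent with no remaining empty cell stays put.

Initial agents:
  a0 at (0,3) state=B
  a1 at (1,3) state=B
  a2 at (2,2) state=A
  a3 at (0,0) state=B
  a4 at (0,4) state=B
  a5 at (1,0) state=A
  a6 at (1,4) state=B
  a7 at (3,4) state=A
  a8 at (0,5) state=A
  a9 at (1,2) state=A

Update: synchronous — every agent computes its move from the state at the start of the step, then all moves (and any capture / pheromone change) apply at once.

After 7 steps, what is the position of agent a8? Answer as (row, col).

(1, 1)

t=1: a0@(0,3):B a1@(1,3):B a2@(2,2):A a3@(0,1):B a4@(0,4):B a5@(1,0):A a6@(1,4):B a7@(3,4):A a8@(0,2):A a9@(1,2):A
t=2: a0@(0,3):B a1@(1,3):B a2@(2,2):A a3@(0,0):B a4@(0,4):B a5@(0,5):A a6@(1,4):B a7@(3,4):A a8@(1,1):A a9@(1,2):A
t=3: a0@(0,3):B a1@(1,3):B a2@(2,2):A a3@(0,1):B a4@(0,4):B a5@(0,2):A a6@(1,4):B a7@(3,4):A a8@(1,1):A a9@(1,2):A
t=4: a0@(0,3):B a1@(1,3):B a2@(2,2):A a3@(0,0):B a4@(0,4):B a5@(0,2):A a6@(1,4):B a7@(3,4):A a8@(1,1):A a9@(1,2):A
t=5: a0@(0,3):B a1@(1,3):B a2@(2,2):A a3@(0,1):B a4@(0,4):B a5@(0,2):A a6@(1,4):B a7@(3,4):A a8@(1,1):A a9@(1,2):A
t=6: a0@(0,3):B a1@(1,3):B a2@(2,2):A a3@(0,0):B a4@(0,4):B a5@(0,2):A a6@(1,4):B a7@(3,4):A a8@(1,1):A a9@(1,2):A
t=7: a0@(0,3):B a1@(1,3):B a2@(2,2):A a3@(0,1):B a4@(0,4):B a5@(0,2):A a6@(1,4):B a7@(3,4):A a8@(1,1):A a9@(1,2):A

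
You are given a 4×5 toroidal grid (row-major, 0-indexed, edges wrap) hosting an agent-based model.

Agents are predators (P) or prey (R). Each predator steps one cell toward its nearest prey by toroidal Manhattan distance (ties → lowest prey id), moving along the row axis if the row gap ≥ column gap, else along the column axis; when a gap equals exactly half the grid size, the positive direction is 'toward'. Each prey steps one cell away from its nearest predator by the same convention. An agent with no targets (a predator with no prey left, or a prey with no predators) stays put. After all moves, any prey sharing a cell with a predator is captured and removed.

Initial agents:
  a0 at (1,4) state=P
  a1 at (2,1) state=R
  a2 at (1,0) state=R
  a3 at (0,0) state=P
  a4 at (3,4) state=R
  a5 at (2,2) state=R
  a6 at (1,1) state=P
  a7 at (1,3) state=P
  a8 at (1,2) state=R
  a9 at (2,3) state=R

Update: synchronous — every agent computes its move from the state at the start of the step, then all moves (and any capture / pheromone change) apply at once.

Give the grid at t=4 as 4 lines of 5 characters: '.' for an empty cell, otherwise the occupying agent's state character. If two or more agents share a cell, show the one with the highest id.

t=1: a0@(1,0):P a1@(3,1):R a2@(1,1):R a3@(1,0):P a4@(2,4):R a5@(3,2):R a6@(2,1):P a7@(1,2):P a8@(1,3):R a9@(3,3):R
t=2: a0@(1,1):P a1@(0,1):R a2@(1,2):R a3@(1,1):P a4@(3,4):R a5@(0,2):R a6@(3,1):P a7@(1,1):P a8@(1,4):R a9@(3,4):R
t=3: a0@(0,1):P a1@(3,1):R a2@(1,3):R a3@(0,1):P a4@(3,3):R a5@(3,2):R a6@(0,1):P a7@(0,1):P a8@(1,3):R a9@(3,3):R
t=4: a0@(3,1):P a1@(2,1):R a2@(1,4):R a3@(3,1):P a4@(3,4):R a5@(2,2):R a6@(3,1):P a7@(3,1):P a8@(1,4):R a9@(3,4):R

.....
....R
.RR..
.P..R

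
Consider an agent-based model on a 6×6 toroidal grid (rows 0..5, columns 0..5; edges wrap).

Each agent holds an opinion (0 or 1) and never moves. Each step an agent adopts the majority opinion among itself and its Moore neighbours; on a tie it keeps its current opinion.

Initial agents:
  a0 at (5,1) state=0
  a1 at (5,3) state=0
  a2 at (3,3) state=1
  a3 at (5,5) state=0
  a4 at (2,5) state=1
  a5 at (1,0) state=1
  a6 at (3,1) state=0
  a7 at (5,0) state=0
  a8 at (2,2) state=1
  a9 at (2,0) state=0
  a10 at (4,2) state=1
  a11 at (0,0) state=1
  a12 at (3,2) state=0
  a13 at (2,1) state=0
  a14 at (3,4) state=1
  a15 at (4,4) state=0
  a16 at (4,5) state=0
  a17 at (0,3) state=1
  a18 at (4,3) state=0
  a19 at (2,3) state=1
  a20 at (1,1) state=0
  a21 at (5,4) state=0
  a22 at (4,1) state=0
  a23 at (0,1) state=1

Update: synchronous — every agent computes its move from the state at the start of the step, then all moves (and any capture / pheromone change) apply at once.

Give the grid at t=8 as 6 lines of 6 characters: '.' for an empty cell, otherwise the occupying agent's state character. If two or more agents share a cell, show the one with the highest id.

t=1: a0@(5,1):0 a1@(5,3):0 a2@(3,3):1 a3@(5,5):0 a4@(2,5):1 a5@(1,0):1 a6@(3,1):0 a7@(5,0):0 a8@(2,2):0 a9@(2,0):0 a10@(4,2):0 a11@(0,0):0 a12@(3,2):0 a13@(2,1):0 a14@(3,4):1 a15@(4,4):0 a16@(4,5):0 a17@(0,3):0 a18@(4,3):0 a19@(2,3):1 a20@(1,1):1 a21@(5,4):0 a22@(4,1):0 a23@(0,1):1
t=2: a0@(5,1):0 a1@(5,3):0 a2@(3,3):0 a3@(5,5):0 a4@(2,5):1 a5@(1,0):1 a6@(3,1):0 a7@(5,0):0 a8@(2,2):0 a9@(2,0):0 a10@(4,2):0 a11@(0,0):0 a12@(3,2):0 a13@(2,1):0 a14@(3,4):1 a15@(4,4):0 a16@(4,5):0 a17@(0,3):0 a18@(4,3):0 a19@(2,3):1 a20@(1,1):0 a21@(5,4):0 a22@(4,1):0 a23@(0,1):1
t=3: a0@(5,1):0 a1@(5,3):0 a2@(3,3):0 a3@(5,5):0 a4@(2,5):1 a5@(1,0):0 a6@(3,1):0 a7@(5,0):0 a8@(2,2):0 a9@(2,0):0 a10@(4,2):0 a11@(0,0):0 a12@(3,2):0 a13@(2,1):0 a14@(3,4):0 a15@(4,4):0 a16@(4,5):0 a17@(0,3):0 a18@(4,3):0 a19@(2,3):0 a20@(1,1):0 a21@(5,4):0 a22@(4,1):0 a23@(0,1):0
t=4: a0@(5,1):0 a1@(5,3):0 a2@(3,3):0 a3@(5,5):0 a4@(2,5):0 a5@(1,0):0 a6@(3,1):0 a7@(5,0):0 a8@(2,2):0 a9@(2,0):0 a10@(4,2):0 a11@(0,0):0 a12@(3,2):0 a13@(2,1):0 a14@(3,4):0 a15@(4,4):0 a16@(4,5):0 a17@(0,3):0 a18@(4,3):0 a19@(2,3):0 a20@(1,1):0 a21@(5,4):0 a22@(4,1):0 a23@(0,1):0
t=5: (unchanged — steady state)

00.0..
00....
0000.0
.0000.
.00000
00.000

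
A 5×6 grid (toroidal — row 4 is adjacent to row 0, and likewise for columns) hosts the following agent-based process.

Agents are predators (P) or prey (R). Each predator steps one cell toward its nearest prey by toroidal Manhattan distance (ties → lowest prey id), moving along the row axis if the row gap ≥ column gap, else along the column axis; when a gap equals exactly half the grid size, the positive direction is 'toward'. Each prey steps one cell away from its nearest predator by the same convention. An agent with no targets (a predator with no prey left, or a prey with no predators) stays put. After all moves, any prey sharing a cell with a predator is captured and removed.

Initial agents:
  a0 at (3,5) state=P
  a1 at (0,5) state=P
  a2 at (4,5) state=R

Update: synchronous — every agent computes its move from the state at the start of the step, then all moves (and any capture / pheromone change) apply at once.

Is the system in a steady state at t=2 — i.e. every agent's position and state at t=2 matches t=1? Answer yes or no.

no

t=1: a0@(4,5):P a1@(4,5):P a2@(0,5):R
t=2: a0@(0,5):P a1@(0,5):P a2@(1,5):R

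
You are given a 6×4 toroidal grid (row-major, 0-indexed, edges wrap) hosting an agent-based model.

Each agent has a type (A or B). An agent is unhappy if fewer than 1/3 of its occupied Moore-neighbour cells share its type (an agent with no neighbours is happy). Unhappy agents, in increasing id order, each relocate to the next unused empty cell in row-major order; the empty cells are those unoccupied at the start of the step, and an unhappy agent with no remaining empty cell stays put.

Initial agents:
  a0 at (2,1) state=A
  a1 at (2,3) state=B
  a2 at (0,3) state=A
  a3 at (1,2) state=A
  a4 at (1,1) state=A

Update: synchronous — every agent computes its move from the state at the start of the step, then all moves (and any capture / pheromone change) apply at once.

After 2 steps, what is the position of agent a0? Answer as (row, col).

(2, 1)

t=1: a0@(2,1):A a1@(0,0):B a2@(0,3):A a3@(1,2):A a4@(1,1):A
t=2: a0@(2,1):A a1@(0,1):B a2@(0,3):A a3@(1,2):A a4@(1,1):A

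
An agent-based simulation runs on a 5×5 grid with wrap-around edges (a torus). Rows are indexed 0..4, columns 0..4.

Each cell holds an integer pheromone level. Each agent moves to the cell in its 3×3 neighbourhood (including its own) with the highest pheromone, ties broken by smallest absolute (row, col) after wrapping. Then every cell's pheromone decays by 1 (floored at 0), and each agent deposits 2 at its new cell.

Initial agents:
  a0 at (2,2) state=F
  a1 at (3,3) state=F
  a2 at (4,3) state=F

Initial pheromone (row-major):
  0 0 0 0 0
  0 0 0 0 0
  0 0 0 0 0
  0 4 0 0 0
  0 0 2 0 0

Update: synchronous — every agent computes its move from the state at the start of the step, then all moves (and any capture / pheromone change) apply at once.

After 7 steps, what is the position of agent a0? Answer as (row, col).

(3, 1)

t=1: a0@(3,1) a1@(4,2) a2@(4,2) | pheromone: 0 0 0 0 0 / 0 0 0 0 0 / 0 0 0 0 0 / 0 5 0 0 0 / 0 0 5 0 0
t=2: a0@(3,1) a1@(3,1) a2@(3,1) | pheromone: 0 0 0 0 0 / 0 0 0 0 0 / 0 0 0 0 0 / 0 10 0 0 0 / 0 0 4 0 0
t=3: a0@(3,1) a1@(3,1) a2@(3,1) | pheromone: 0 0 0 0 0 / 0 0 0 0 0 / 0 0 0 0 0 / 0 15 0 0 0 / 0 0 3 0 0
t=4: a0@(3,1) a1@(3,1) a2@(3,1) | pheromone: 0 0 0 0 0 / 0 0 0 0 0 / 0 0 0 0 0 / 0 20 0 0 0 / 0 0 2 0 0
t=5: a0@(3,1) a1@(3,1) a2@(3,1) | pheromone: 0 0 0 0 0 / 0 0 0 0 0 / 0 0 0 0 0 / 0 25 0 0 0 / 0 0 1 0 0
t=6: a0@(3,1) a1@(3,1) a2@(3,1) | pheromone: 0 0 0 0 0 / 0 0 0 0 0 / 0 0 0 0 0 / 0 30 0 0 0 / 0 0 0 0 0
t=7: a0@(3,1) a1@(3,1) a2@(3,1) | pheromone: 0 0 0 0 0 / 0 0 0 0 0 / 0 0 0 0 0 / 0 35 0 0 0 / 0 0 0 0 0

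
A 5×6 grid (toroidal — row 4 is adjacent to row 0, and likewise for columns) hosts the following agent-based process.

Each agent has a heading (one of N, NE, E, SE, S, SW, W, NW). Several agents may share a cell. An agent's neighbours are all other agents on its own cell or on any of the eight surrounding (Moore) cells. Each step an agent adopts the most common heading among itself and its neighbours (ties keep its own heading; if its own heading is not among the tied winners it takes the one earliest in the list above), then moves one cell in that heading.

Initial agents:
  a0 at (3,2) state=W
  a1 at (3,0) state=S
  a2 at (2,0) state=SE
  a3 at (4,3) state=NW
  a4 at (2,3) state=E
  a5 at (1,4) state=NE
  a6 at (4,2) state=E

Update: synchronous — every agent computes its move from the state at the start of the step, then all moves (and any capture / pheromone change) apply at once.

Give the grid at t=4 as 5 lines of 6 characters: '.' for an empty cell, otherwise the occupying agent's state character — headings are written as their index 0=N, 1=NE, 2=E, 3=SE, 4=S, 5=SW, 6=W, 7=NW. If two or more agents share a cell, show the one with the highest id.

t=1: a0@(3,3):E a1@(4,0):S a2@(3,1):SE a3@(3,2):NW a4@(2,4):E a5@(0,5):NE a6@(4,3):E
t=2: a0@(3,4):E a1@(0,0):S a2@(4,2):SE a3@(3,3):E a4@(2,5):E a5@(4,0):NE a6@(4,4):E
t=3: a0@(3,5):E a1@(1,0):S a2@(0,3):SE a3@(3,4):E a4@(2,0):E a5@(3,1):NE a6@(4,5):E
t=4: a0@(3,0):E a1@(2,0):S a2@(1,4):SE a3@(3,5):E a4@(2,1):E a5@(2,2):NE a6@(4,0):E

......
....3.
421...
2....2
2.....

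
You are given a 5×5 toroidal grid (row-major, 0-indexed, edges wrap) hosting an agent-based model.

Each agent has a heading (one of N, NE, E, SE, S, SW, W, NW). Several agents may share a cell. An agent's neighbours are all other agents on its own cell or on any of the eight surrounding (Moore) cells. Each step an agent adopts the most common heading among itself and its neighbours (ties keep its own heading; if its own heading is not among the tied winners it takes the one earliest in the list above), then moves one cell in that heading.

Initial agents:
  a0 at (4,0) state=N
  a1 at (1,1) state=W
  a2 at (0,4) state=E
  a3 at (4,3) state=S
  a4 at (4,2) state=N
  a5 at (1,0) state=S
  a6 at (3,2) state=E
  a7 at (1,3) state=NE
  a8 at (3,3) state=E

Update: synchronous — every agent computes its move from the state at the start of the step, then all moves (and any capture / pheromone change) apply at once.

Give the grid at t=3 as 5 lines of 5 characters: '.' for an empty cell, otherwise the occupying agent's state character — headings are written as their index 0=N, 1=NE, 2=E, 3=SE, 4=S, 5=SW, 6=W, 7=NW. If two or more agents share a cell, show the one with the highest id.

t=1: a0@(3,0):N a1@(1,0):W a2@(1,4):S a3@(4,4):E a4@(4,3):E a5@(2,0):S a6@(3,3):E a7@(0,4):NE a8@(3,4):E
t=2: a0@(3,1):E a1@(2,0):S a2@(2,4):S a3@(4,0):E a4@(4,4):E a5@(3,0):S a6@(3,4):E a7@(0,0):E a8@(3,0):E
t=3: a0@(3,2):E a1@(3,0):S a2@(3,4):S a3@(4,1):E a4@(4,0):E a5@(3,1):E a6@(3,0):E a7@(0,1):E a8@(3,1):E

.2...
.....
.....
222.4
22...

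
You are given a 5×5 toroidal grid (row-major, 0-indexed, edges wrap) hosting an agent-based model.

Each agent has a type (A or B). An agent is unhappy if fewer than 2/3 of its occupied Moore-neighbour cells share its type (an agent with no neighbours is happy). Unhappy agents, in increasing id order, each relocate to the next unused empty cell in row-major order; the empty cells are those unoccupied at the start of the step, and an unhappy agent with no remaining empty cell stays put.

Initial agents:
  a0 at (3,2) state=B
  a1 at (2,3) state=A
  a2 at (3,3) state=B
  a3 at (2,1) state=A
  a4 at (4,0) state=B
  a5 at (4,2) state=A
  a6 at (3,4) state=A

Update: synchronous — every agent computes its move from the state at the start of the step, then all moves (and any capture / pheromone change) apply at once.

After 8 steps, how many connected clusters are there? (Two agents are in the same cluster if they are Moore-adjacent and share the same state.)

4

t=1: a0@(0,0):B a1@(0,1):A a2@(0,2):B a3@(0,3):A a4@(0,4):B a5@(1,0):A a6@(1,1):A
t=2: a0@(1,2):B a1@(1,3):A a2@(1,4):B a3@(2,0):A a4@(2,1):B a5@(2,2):A a6@(2,3):A
t=3: a0@(0,0):B a1@(0,1):A a2@(0,2):B a3@(0,3):A a4@(0,4):B a5@(1,0):A a6@(1,1):A
t=4: a0@(1,2):B a1@(1,3):A a2@(1,4):B a3@(2,0):A a4@(2,1):B a5@(2,2):A a6@(2,3):A
t=5: a0@(0,0):B a1@(0,1):A a2@(0,2):B a3@(0,3):A a4@(0,4):B a5@(1,0):A a6@(1,1):A
t=6: a0@(1,2):B a1@(1,3):A a2@(1,4):B a3@(2,0):A a4@(2,1):B a5@(2,2):A a6@(2,3):A
t=7: a0@(0,0):B a1@(0,1):A a2@(0,2):B a3@(0,3):A a4@(0,4):B a5@(1,0):A a6@(1,1):A
t=8: a0@(1,2):B a1@(1,3):A a2@(1,4):B a3@(2,0):A a4@(2,1):B a5@(2,2):A a6@(2,3):A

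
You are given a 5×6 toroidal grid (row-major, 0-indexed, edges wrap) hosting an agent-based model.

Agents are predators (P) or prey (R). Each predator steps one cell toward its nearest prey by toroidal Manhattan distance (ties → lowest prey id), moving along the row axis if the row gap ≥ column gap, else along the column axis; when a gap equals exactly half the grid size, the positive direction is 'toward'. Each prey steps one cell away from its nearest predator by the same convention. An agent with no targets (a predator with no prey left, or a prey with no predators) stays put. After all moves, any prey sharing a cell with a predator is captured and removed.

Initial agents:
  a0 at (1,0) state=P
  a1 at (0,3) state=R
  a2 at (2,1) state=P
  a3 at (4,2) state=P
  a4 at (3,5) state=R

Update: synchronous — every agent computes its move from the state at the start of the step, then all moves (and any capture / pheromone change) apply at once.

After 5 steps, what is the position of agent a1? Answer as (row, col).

t=1: a0@(2,0):P a1@(1,3):R a2@(2,0):P a3@(0,2):P a4@(4,5):R
t=2: a0@(3,0):P a1@(2,3):R a2@(3,0):P a3@(1,2):P a4@(0,5):R
t=3: a0@(4,0):P a1@(3,3):R a2@(4,0):P a3@(2,2):P a4@(1,5):R
t=4: a0@(0,0):P a1@(4,3):R a2@(0,0):P a3@(3,2):P a4@(2,5):R
t=5: a0@(1,0):P a1@(0,3):R a2@(1,0):P a3@(4,2):P a4@(3,5):R

(0, 3)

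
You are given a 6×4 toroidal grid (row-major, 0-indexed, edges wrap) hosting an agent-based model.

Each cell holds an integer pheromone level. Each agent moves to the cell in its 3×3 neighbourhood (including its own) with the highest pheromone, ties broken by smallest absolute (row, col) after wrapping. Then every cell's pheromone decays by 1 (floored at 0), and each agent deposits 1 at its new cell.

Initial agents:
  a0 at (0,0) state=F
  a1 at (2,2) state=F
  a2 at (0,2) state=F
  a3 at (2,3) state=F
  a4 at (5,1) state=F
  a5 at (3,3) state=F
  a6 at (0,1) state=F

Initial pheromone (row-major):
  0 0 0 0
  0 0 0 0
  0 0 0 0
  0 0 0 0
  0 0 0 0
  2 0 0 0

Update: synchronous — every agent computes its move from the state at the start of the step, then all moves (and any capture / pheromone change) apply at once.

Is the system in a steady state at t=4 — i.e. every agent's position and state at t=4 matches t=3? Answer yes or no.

no

t=1: a0@(5,0) a1@(1,1) a2@(0,1) a3@(1,0) a4@(5,0) a5@(2,0) a6@(5,0) | pheromone: 0 1 0 0 / 1 1 0 0 / 1 0 0 0 / 0 0 0 0 / 0 0 0 0 / 4 0 0 0
t=2: a0@(5,0) a1@(0,1) a2@(5,0) a3@(0,1) a4@(5,0) a5@(1,0) a6@(5,0) | pheromone: 0 2 0 0 / 1 0 0 0 / 0 0 0 0 / 0 0 0 0 / 0 0 0 0 / 7 0 0 0
t=3: a0@(5,0) a1@(5,0) a2@(5,0) a3@(5,0) a4@(5,0) a5@(0,1) a6@(5,0) | pheromone: 0 2 0 0 / 0 0 0 0 / 0 0 0 0 / 0 0 0 0 / 0 0 0 0 / 12 0 0 0
t=4: a0@(5,0) a1@(5,0) a2@(5,0) a3@(5,0) a4@(5,0) a5@(5,0) a6@(5,0) | pheromone: 0 1 0 0 / 0 0 0 0 / 0 0 0 0 / 0 0 0 0 / 0 0 0 0 / 18 0 0 0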